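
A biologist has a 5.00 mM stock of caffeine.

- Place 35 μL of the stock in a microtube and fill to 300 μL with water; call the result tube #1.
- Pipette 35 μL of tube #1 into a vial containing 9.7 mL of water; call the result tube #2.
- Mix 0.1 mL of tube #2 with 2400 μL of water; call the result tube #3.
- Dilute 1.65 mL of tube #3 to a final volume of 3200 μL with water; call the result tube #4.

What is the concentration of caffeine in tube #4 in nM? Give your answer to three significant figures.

Step 1: 35 μL brought to 300 μL → factor 300/35 = 8.5714
Step 2: 35 μL + 9.7 mL = 9735 μL total → factor 9735/35 = 278.14
Step 3: 0.1 mL + 2400 μL = 2.5 mL total → factor 2.5/0.1 = 25
Step 4: 1.65 mL brought to 3200 μL → factor 3.2/1.65 = 1.9394
Overall dilution factor = 8.5714 × 278.14 × 25 × 1.9394 = 1.1559 × 10^5
Final = 5.00 mM / 1.1559 × 10^5 = 4.326 × 10^-5 mM = 43.3 nM

43.3 nM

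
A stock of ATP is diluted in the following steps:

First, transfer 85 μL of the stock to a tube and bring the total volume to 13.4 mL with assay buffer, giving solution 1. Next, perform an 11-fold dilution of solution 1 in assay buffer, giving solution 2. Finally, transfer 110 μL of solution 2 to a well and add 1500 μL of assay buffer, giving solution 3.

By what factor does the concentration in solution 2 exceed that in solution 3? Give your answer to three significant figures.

14.6

Step 1: 85 μL brought to 13.4 mL → factor 13400/85 = 157.65
Step 2: 11-fold → factor 11
Step 3: 110 μL + 1500 μL = 1610 μL total → factor 1610/110 = 14.636
Dilution factor to solution 2 = 1734.1; to solution 3 = 25381
[solution 2]/[solution 3] = (factor to solution 3)/(factor to solution 2) = 25381/1734.1 = 14.6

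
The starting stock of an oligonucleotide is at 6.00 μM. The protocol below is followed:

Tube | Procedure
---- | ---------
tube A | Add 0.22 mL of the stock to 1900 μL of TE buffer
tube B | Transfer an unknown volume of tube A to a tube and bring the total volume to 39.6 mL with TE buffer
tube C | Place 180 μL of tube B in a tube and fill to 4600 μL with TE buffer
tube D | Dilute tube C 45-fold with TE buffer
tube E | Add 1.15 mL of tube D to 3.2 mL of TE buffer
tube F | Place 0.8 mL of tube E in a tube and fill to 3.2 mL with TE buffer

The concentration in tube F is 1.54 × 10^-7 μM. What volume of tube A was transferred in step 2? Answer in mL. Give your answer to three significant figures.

Step 1: 0.22 mL + 1900 μL = 2.12 mL total → factor 2.12/0.22 = 9.6364
Step 2: v brought to 39.6 mL → factor = 39.6 mL/v
Step 3: 180 μL brought to 4600 μL → factor 4600/180 = 25.556
Step 4: 45-fold → factor 45
Step 5: 1.15 mL + 3.2 mL = 4.35 mL total → factor 4.35/1.15 = 3.7826
Step 6: 0.8 mL brought to 3.2 mL → factor 3.2/0.8 = 4
Product of known-step factors = 1.6767 × 10^5
Overall factor = 6.00 μM / (1.54 × 10^-7 μM) = 3.8961 × 10^7
Step-2 factor = 3.8961 × 10^7 / 1.6767 × 10^5 = 232.36
v = 39.6 mL / 232.36 = 0.170 mL

0.170 mL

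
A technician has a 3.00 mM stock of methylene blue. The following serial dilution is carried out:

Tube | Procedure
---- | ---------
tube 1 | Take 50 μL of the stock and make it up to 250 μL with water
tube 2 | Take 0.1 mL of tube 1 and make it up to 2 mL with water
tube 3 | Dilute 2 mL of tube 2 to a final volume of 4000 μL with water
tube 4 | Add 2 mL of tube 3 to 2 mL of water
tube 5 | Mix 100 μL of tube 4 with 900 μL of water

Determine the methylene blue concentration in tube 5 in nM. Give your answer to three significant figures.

Step 1: 50 μL brought to 250 μL → factor 250/50 = 5
Step 2: 0.1 mL brought to 2 mL → factor 2/0.1 = 20
Step 3: 2 mL brought to 4000 μL → factor 4/2 = 2
Step 4: 2 mL + 2 mL = 4 mL total → factor 4/2 = 2
Step 5: 100 μL + 900 μL = 1000 μL total → factor 1000/100 = 10
Overall dilution factor = 5 × 20 × 2 × 2 × 10 = 4000
Final = 3.00 mM / 4000 = 0.0007500 mM = 750 nM

750 nM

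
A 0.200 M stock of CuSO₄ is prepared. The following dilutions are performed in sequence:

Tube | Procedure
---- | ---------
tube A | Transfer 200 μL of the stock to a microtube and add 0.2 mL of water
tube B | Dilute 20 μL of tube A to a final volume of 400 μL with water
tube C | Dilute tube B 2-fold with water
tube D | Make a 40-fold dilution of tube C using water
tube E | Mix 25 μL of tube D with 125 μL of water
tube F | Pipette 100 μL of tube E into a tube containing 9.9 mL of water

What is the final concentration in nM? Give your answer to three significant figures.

Step 1: 200 μL + 0.2 mL = 400 μL total → factor 400/200 = 2
Step 2: 20 μL brought to 400 μL → factor 400/20 = 20
Step 3: 2-fold → factor 2
Step 4: 40-fold → factor 40
Step 5: 25 μL + 125 μL = 150 μL total → factor 150/25 = 6
Step 6: 100 μL + 9.9 mL = 10000 μL total → factor 10000/100 = 100
Overall dilution factor = 2 × 20 × 2 × 40 × 6 × 100 = 1.92 × 10^6
Final = 0.200 M / 1.92 × 10^6 = 1.042 × 10^-7 M = 104 nM

104 nM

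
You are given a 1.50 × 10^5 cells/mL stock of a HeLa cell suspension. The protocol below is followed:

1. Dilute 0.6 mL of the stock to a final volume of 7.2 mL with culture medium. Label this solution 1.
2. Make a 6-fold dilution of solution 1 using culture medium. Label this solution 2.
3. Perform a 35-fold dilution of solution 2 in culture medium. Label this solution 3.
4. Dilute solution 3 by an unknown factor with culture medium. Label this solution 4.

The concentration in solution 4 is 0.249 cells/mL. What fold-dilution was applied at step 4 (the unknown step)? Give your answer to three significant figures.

Step 1: 0.6 mL brought to 7.2 mL → factor 7.2/0.6 = 12
Step 2: 6-fold → factor 6
Step 3: 35-fold → factor 35
Step 4: unknown factor x
Product of known-step factors = 2520
Overall factor = 1.50 × 10^5 cells/mL / (0.249 cells/mL) = 6.0241 × 10^5
x = 6.0241 × 10^5 / 2520 = 239

239-fold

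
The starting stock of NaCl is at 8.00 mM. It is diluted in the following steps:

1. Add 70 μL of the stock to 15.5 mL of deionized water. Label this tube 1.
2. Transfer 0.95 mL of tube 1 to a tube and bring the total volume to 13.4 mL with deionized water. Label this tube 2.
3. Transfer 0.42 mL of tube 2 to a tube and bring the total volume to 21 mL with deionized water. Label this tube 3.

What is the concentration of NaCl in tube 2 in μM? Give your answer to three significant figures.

2.55 μM

Step 1: 70 μL + 15.5 mL = 15570 μL total → factor 15570/70 = 222.43
Step 2: 0.95 mL brought to 13.4 mL → factor 13.4/0.95 = 14.105
Dilution factor through tube 2 = 222.43 × 14.105 = 3137.4
[tube 2] = 8.00 mM / 3137.4 = 0.002550 mM = 2.55 μM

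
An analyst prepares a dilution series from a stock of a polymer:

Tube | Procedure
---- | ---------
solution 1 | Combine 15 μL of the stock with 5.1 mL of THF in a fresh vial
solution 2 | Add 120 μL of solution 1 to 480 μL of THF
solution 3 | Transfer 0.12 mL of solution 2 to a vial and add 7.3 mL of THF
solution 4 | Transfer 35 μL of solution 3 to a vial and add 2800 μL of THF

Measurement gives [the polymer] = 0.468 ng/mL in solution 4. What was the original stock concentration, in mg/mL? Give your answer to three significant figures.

Step 1: 15 μL + 5.1 mL = 5115 μL total → factor 5115/15 = 341
Step 2: 120 μL + 480 μL = 600 μL total → factor 600/120 = 5
Step 3: 0.12 mL + 7.3 mL = 7.42 mL total → factor 7.42/0.12 = 61.833
Step 4: 35 μL + 2800 μL = 2835 μL total → factor 2835/35 = 81
Overall dilution factor = 341 × 5 × 61.833 × 81 = 8.5395 × 10^6
Stock = 0.468 ng/mL × 8.5395 × 10^6 = 3.996 × 10^6 ng/mL = 4.00 mg/mL

4.00 mg/mL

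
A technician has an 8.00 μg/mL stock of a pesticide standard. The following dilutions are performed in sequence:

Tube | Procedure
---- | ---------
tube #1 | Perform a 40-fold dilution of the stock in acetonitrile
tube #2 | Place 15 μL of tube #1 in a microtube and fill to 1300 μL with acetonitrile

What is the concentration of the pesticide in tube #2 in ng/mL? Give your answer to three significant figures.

Step 1: 40-fold → factor 40
Step 2: 15 μL brought to 1300 μL → factor 1300/15 = 86.667
Overall dilution factor = 40 × 86.667 = 3466.7
Final = 8.00 μg/mL / 3466.7 = 0.002308 μg/mL = 2.31 ng/mL

2.31 ng/mL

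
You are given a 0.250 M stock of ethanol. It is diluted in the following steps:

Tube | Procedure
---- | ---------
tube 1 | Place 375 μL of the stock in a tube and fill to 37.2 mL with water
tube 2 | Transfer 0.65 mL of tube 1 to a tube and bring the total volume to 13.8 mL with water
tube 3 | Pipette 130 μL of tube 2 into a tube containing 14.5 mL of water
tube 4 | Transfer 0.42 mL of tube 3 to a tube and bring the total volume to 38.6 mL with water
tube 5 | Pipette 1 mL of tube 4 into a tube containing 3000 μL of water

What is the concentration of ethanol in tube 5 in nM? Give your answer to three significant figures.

2.87 nM

Step 1: 375 μL brought to 37.2 mL → factor 37200/375 = 99.2
Step 2: 0.65 mL brought to 13.8 mL → factor 13.8/0.65 = 21.231
Step 3: 130 μL + 14.5 mL = 14630 μL total → factor 14630/130 = 112.54
Step 4: 0.42 mL brought to 38.6 mL → factor 38.6/0.42 = 91.905
Step 5: 1 mL + 3000 μL = 4 mL total → factor 4/1 = 4
Overall dilution factor = 99.2 × 21.231 × 112.54 × 91.905 × 4 = 8.7132 × 10^7
Final = 0.250 M / 8.7132 × 10^7 = 2.869 × 10^-9 M = 2.87 nM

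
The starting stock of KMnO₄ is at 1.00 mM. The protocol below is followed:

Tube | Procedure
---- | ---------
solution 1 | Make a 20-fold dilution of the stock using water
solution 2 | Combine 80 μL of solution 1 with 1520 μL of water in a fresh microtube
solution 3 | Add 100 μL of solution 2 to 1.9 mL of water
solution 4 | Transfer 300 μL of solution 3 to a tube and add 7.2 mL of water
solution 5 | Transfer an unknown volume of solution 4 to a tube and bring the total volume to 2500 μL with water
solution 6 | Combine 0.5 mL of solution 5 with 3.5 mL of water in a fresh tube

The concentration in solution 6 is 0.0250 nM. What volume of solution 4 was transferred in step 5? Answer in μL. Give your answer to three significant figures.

100 μL

Step 1: 20-fold → factor 20
Step 2: 80 μL + 1520 μL = 1600 μL total → factor 1600/80 = 20
Step 3: 100 μL + 1.9 mL = 2000 μL total → factor 2000/100 = 20
Step 4: 300 μL + 7.2 mL = 7500 μL total → factor 7500/300 = 25
Step 5: v brought to 2500 μL → factor = 2500 μL/v
Step 6: 0.5 mL + 3.5 mL = 4 mL total → factor 4/0.5 = 8
Product of known-step factors = 1.6 × 10^6
Overall factor = 1.00 mM / (0.0250 nM) = 4 × 10^7
Step-5 factor = 4 × 10^7 / 1.6 × 10^6 = 25
v = 2500 μL / 25 = 100 μL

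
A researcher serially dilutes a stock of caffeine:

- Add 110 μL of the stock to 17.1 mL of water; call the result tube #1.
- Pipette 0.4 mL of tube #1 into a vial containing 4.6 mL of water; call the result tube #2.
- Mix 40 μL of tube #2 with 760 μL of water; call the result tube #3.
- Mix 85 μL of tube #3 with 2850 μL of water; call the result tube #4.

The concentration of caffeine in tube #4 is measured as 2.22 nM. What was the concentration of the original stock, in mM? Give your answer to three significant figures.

3.00 mM

Step 1: 110 μL + 17.1 mL = 17210 μL total → factor 17210/110 = 156.45
Step 2: 0.4 mL + 4.6 mL = 5 mL total → factor 5/0.4 = 12.5
Step 3: 40 μL + 760 μL = 800 μL total → factor 800/40 = 20
Step 4: 85 μL + 2850 μL = 2935 μL total → factor 2935/85 = 34.529
Overall dilution factor = 156.45 × 12.5 × 20 × 34.529 = 1.3506 × 10^6
Stock = 2.22 nM × 1.3506 × 10^6 = 2.998 × 10^6 nM = 3.00 mM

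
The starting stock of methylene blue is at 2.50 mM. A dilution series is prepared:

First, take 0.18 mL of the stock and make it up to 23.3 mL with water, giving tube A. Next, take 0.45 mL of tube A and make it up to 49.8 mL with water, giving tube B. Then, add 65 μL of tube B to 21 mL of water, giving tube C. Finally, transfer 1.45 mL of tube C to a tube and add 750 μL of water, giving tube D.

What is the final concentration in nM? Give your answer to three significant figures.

Step 1: 0.18 mL brought to 23.3 mL → factor 23.3/0.18 = 129.44
Step 2: 0.45 mL brought to 49.8 mL → factor 49.8/0.45 = 110.67
Step 3: 65 μL + 21 mL = 21065 μL total → factor 21065/65 = 324.08
Step 4: 1.45 mL + 750 μL = 2.2 mL total → factor 2.2/1.45 = 1.5172
Overall dilution factor = 129.44 × 110.67 × 324.08 × 1.5172 = 7.0437 × 10^6
Final = 2.50 mM / 7.0437 × 10^6 = 3.549 × 10^-7 mM = 0.355 nM

0.355 nM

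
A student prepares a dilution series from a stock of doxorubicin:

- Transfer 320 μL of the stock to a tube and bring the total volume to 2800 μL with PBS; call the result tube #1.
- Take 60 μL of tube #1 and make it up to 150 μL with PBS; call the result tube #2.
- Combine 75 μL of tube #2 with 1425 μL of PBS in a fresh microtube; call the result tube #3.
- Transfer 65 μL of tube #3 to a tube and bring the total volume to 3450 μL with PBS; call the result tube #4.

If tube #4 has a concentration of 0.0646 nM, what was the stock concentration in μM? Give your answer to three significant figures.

1.50 μM

Step 1: 320 μL brought to 2800 μL → factor 2800/320 = 8.75
Step 2: 60 μL brought to 150 μL → factor 150/60 = 2.5
Step 3: 75 μL + 1425 μL = 1500 μL total → factor 1500/75 = 20
Step 4: 65 μL brought to 3450 μL → factor 3450/65 = 53.077
Overall dilution factor = 8.75 × 2.5 × 20 × 53.077 = 23221
Stock = 0.0646 nM × 23221 = 1500 nM = 1.50 μM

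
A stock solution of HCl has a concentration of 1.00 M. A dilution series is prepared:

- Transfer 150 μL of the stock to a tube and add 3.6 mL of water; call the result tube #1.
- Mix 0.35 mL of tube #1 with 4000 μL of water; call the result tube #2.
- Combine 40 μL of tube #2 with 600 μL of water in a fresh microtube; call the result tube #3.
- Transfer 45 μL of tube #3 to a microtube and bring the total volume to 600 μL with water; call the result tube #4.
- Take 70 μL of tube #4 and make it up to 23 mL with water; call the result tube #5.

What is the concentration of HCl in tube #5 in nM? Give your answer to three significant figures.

Step 1: 150 μL + 3.6 mL = 3750 μL total → factor 3750/150 = 25
Step 2: 0.35 mL + 4000 μL = 4.35 mL total → factor 4.35/0.35 = 12.429
Step 3: 40 μL + 600 μL = 640 μL total → factor 640/40 = 16
Step 4: 45 μL brought to 600 μL → factor 600/45 = 13.333
Step 5: 70 μL brought to 23 mL → factor 23000/70 = 328.57
Overall dilution factor = 25 × 12.429 × 16 × 13.333 × 328.57 = 2.178 × 10^7
Final = 1.00 M / 2.178 × 10^7 = 4.591 × 10^-8 M = 45.9 nM

45.9 nM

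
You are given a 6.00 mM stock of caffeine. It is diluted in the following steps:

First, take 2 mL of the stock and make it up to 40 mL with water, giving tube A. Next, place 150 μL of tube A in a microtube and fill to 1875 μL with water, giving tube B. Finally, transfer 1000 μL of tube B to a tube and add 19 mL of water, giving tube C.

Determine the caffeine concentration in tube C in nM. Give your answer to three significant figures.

Step 1: 2 mL brought to 40 mL → factor 40/2 = 20
Step 2: 150 μL brought to 1875 μL → factor 1875/150 = 12.5
Step 3: 1000 μL + 19 mL = 20000 μL total → factor 20000/1000 = 20
Overall dilution factor = 20 × 12.5 × 20 = 5000
Final = 6.00 mM / 5000 = 0.001200 mM = 1.20 × 10^3 nM

1.20 × 10^3 nM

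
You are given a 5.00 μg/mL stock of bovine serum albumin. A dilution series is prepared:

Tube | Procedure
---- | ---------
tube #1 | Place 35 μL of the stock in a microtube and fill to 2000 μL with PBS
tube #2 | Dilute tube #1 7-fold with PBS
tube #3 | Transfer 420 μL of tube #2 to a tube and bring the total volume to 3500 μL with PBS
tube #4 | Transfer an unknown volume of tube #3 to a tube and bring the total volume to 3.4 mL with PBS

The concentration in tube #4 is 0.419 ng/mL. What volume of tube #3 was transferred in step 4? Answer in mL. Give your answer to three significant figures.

Step 1: 35 μL brought to 2000 μL → factor 2000/35 = 57.143
Step 2: 7-fold → factor 7
Step 3: 420 μL brought to 3500 μL → factor 3500/420 = 8.3333
Step 4: v brought to 3.4 mL → factor = 3.4 mL/v
Product of known-step factors = 3333.3
Overall factor = 5.00 μg/mL / (0.419 ng/mL) = 11933
Step-4 factor = 11933 / 3333.3 = 3.58
v = 3.4 mL / 3.58 = 0.950 mL

0.950 mL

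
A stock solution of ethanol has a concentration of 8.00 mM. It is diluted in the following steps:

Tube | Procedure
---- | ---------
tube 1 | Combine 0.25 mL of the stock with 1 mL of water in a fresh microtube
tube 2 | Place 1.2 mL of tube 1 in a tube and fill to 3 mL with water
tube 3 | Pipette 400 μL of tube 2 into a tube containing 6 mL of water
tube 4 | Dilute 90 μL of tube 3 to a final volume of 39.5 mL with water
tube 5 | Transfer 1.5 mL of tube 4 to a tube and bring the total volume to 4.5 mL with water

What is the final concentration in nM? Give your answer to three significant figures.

Step 1: 0.25 mL + 1 mL = 1.25 mL total → factor 1.25/0.25 = 5
Step 2: 1.2 mL brought to 3 mL → factor 3/1.2 = 2.5
Step 3: 400 μL + 6 mL = 6400 μL total → factor 6400/400 = 16
Step 4: 90 μL brought to 39.5 mL → factor 39500/90 = 438.89
Step 5: 1.5 mL brought to 4.5 mL → factor 4.5/1.5 = 3
Overall dilution factor = 5 × 2.5 × 16 × 438.89 × 3 = 2.6333 × 10^5
Final = 8.00 mM / 2.6333 × 10^5 = 3.038 × 10^-5 mM = 30.4 nM

30.4 nM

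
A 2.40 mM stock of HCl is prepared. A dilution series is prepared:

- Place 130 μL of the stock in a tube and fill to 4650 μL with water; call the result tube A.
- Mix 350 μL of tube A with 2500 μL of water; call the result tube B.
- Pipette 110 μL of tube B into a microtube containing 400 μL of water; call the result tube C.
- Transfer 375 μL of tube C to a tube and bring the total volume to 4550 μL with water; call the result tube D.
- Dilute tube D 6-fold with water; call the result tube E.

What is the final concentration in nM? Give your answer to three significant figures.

24.4 nM

Step 1: 130 μL brought to 4650 μL → factor 4650/130 = 35.769
Step 2: 350 μL + 2500 μL = 2850 μL total → factor 2850/350 = 8.1429
Step 3: 110 μL + 400 μL = 510 μL total → factor 510/110 = 4.6364
Step 4: 375 μL brought to 4550 μL → factor 4550/375 = 12.133
Step 5: 6-fold → factor 6
Overall dilution factor = 35.769 × 8.1429 × 4.6364 × 12.133 × 6 = 98309
Final = 2.40 mM / 98309 = 2.441 × 10^-5 mM = 24.4 nM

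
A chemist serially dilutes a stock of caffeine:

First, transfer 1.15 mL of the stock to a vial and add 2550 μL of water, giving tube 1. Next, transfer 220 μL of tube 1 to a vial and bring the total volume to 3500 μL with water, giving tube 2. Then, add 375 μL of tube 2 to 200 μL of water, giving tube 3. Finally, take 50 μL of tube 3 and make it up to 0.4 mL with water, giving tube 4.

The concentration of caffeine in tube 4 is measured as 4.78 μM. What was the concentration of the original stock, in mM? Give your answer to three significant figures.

3.00 mM

Step 1: 1.15 mL + 2550 μL = 3.7 mL total → factor 3.7/1.15 = 3.2174
Step 2: 220 μL brought to 3500 μL → factor 3500/220 = 15.909
Step 3: 375 μL + 200 μL = 575 μL total → factor 575/375 = 1.5333
Step 4: 50 μL brought to 0.4 mL → factor 400/50 = 8
Overall dilution factor = 3.2174 × 15.909 × 1.5333 × 8 = 627.88
Stock = 4.78 μM × 627.88 = 3001 μM = 3.00 mM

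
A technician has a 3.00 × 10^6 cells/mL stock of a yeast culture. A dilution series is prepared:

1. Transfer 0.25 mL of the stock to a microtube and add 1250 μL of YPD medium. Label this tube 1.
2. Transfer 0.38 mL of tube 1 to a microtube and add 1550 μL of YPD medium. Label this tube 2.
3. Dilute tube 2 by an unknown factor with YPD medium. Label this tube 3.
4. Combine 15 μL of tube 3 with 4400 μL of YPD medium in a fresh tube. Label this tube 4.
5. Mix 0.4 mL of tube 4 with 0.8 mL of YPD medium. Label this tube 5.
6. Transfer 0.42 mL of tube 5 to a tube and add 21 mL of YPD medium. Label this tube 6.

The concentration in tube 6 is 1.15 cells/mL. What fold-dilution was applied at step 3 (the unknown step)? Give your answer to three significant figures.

1.90-fold

Step 1: 0.25 mL + 1250 μL = 1.5 mL total → factor 1.5/0.25 = 6
Step 2: 0.38 mL + 1550 μL = 1.93 mL total → factor 1.93/0.38 = 5.0789
Step 3: unknown factor x
Step 4: 15 μL + 4400 μL = 4415 μL total → factor 4415/15 = 294.33
Step 5: 0.4 mL + 0.8 mL = 1.2 mL total → factor 1.2/0.4 = 3
Step 6: 0.42 mL + 21 mL = 21.42 mL total → factor 21.42/0.42 = 51
Product of known-step factors = 1.3723 × 10^6
Overall factor = 3.00 × 10^6 cells/mL / (1.15 cells/mL) = 2.6087 × 10^6
x = 2.6087 × 10^6 / 1.3723 × 10^6 = 1.90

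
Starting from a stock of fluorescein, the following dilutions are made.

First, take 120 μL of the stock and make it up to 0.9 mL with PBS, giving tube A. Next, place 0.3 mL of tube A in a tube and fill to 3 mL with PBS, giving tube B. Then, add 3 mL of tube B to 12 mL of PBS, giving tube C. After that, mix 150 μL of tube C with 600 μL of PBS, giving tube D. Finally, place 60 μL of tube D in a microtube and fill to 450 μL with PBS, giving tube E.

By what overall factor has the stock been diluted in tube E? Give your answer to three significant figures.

1.41 × 10^4

Step 1: 120 μL brought to 0.9 mL → factor 900/120 = 7.5
Step 2: 0.3 mL brought to 3 mL → factor 3/0.3 = 10
Step 3: 3 mL + 12 mL = 15 mL total → factor 15/3 = 5
Step 4: 150 μL + 600 μL = 750 μL total → factor 750/150 = 5
Step 5: 60 μL brought to 450 μL → factor 450/60 = 7.5
Overall dilution factor = 7.5 × 10 × 5 × 5 × 7.5 = 14062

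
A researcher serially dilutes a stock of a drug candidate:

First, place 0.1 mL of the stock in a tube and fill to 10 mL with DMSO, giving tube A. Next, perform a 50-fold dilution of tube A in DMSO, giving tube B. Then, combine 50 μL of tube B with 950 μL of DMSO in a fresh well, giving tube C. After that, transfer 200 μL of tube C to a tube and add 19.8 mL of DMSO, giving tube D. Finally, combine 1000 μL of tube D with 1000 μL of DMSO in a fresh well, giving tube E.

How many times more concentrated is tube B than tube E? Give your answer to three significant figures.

4.00 × 10^3

Step 1: 0.1 mL brought to 10 mL → factor 10/0.1 = 100
Step 2: 50-fold → factor 50
Step 3: 50 μL + 950 μL = 1000 μL total → factor 1000/50 = 20
Step 4: 200 μL + 19.8 mL = 20000 μL total → factor 20000/200 = 100
Step 5: 1000 μL + 1000 μL = 2000 μL total → factor 2000/1000 = 2
Dilution factor to tube B = 5000; to tube E = 2 × 10^7
[tube B]/[tube E] = (factor to tube E)/(factor to tube B) = 2 × 10^7/5000 = 4.00 × 10^3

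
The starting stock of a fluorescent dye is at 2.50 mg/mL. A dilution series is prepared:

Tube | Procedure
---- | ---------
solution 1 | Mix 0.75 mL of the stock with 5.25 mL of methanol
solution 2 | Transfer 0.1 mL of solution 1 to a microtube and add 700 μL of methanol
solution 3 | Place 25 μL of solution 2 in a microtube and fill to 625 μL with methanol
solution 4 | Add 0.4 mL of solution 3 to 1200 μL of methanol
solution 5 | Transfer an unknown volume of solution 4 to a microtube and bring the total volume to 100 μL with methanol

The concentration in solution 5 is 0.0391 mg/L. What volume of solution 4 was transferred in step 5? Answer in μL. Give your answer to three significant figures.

10.0 μL

Step 1: 0.75 mL + 5.25 mL = 6 mL total → factor 6/0.75 = 8
Step 2: 0.1 mL + 700 μL = 0.8 mL total → factor 0.8/0.1 = 8
Step 3: 25 μL brought to 625 μL → factor 625/25 = 25
Step 4: 0.4 mL + 1200 μL = 1.6 mL total → factor 1.6/0.4 = 4
Step 5: v brought to 100 μL → factor = 100 μL/v
Product of known-step factors = 6400
Overall factor = 2.50 mg/mL / (0.0391 mg/L) = 63939
Step-5 factor = 63939 / 6400 = 9.9904
v = 100 μL / 9.9904 = 10.0 μL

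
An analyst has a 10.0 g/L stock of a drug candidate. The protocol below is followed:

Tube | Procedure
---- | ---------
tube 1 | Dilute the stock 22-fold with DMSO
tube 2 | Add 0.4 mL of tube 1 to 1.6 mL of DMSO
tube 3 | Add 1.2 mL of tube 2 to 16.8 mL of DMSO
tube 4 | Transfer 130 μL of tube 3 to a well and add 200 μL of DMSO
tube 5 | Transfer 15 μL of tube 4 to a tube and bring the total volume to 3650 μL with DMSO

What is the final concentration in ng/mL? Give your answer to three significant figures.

Step 1: 22-fold → factor 22
Step 2: 0.4 mL + 1.6 mL = 2 mL total → factor 2/0.4 = 5
Step 3: 1.2 mL + 16.8 mL = 18 mL total → factor 18/1.2 = 15
Step 4: 130 μL + 200 μL = 330 μL total → factor 330/130 = 2.5385
Step 5: 15 μL brought to 3650 μL → factor 3650/15 = 243.33
Overall dilution factor = 22 × 5 × 15 × 2.5385 × 243.33 = 1.0192 × 10^6
Final = 10.0 g/L / 1.0192 × 10^6 = 9.812 × 10^-6 g/L = 9.81 ng/mL

9.81 ng/mL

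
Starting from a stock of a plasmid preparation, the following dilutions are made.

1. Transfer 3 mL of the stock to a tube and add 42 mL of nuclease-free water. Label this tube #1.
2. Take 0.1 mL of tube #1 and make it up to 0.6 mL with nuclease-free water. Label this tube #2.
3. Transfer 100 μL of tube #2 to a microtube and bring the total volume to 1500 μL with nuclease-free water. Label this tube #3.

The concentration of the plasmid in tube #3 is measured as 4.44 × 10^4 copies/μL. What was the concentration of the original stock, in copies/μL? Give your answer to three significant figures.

5.99 × 10^7 copies/μL

Step 1: 3 mL + 42 mL = 45 mL total → factor 45/3 = 15
Step 2: 0.1 mL brought to 0.6 mL → factor 0.6/0.1 = 6
Step 3: 100 μL brought to 1500 μL → factor 1500/100 = 15
Overall dilution factor = 15 × 6 × 15 = 1350
Stock = 4.44 × 10^4 copies/μL × 1350 = 5.99 × 10^7 copies/μL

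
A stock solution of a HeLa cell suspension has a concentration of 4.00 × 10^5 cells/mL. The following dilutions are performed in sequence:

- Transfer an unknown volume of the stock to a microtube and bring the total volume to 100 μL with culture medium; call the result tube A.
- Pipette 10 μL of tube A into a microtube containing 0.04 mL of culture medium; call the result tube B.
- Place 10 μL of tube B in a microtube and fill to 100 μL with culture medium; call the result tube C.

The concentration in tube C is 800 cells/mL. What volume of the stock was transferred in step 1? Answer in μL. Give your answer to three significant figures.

10.0 μL

Step 1: v brought to 100 μL → factor = 100 μL/v
Step 2: 10 μL + 0.04 mL = 50 μL total → factor 50/10 = 5
Step 3: 10 μL brought to 100 μL → factor 100/10 = 10
Product of known-step factors = 50
Overall factor = 4.00 × 10^5 cells/mL / (800 cells/mL) = 500
Step-1 factor = 500 / 50 = 10
v = 100 μL / 10 = 10.0 μL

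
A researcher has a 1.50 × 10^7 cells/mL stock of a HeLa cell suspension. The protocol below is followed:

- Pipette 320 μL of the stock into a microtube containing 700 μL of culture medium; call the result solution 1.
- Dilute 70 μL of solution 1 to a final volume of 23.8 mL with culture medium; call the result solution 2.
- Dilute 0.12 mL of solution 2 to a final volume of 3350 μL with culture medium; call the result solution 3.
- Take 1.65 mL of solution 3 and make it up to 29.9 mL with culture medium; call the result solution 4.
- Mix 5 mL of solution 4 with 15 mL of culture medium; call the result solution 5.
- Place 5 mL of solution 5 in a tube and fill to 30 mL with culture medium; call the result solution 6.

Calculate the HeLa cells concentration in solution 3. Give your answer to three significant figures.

Step 1: 320 μL + 700 μL = 1020 μL total → factor 1020/320 = 3.1875
Step 2: 70 μL brought to 23.8 mL → factor 23800/70 = 340
Step 3: 0.12 mL brought to 3350 μL → factor 3.35/0.12 = 27.917
Dilution factor through solution 3 = 3.1875 × 340 × 27.917 = 30255
[solution 3] = 1.50 × 10^7 cells/mL / 30255 = 496 cells/mL

496 cells/mL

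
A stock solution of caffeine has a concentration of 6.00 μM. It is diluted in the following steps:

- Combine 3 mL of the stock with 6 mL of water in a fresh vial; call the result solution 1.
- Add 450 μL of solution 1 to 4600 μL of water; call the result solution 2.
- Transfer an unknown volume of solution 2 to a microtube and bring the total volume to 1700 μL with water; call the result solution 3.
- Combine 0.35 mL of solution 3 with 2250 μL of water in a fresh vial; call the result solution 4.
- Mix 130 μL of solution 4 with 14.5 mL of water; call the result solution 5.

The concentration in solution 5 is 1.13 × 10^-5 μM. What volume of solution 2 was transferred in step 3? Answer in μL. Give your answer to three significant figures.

90.1 μL

Step 1: 3 mL + 6 mL = 9 mL total → factor 9/3 = 3
Step 2: 450 μL + 4600 μL = 5050 μL total → factor 5050/450 = 11.222
Step 3: v brought to 1700 μL → factor = 1700 μL/v
Step 4: 0.35 mL + 2250 μL = 2.6 mL total → factor 2.6/0.35 = 7.4286
Step 5: 130 μL + 14.5 mL = 14630 μL total → factor 14630/130 = 112.54
Product of known-step factors = 28145
Overall factor = 6.00 μM / (1.13 × 10^-5 μM) = 5.3097 × 10^5
Step-3 factor = 5.3097 × 10^5 / 28145 = 18.865
v = 1700 μL / 18.865 = 90.1 μL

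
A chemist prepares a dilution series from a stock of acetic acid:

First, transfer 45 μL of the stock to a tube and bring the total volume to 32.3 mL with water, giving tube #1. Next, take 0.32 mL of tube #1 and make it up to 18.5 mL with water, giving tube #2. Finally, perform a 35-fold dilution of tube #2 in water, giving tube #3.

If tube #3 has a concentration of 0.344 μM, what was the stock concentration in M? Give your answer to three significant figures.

0.500 M

Step 1: 45 μL brought to 32.3 mL → factor 32300/45 = 717.78
Step 2: 0.32 mL brought to 18.5 mL → factor 18.5/0.32 = 57.812
Step 3: 35-fold → factor 35
Overall dilution factor = 717.78 × 57.812 × 35 = 1.4524 × 10^6
Stock = 0.344 μM × 1.4524 × 10^6 = 4.996 × 10^5 μM = 0.500 M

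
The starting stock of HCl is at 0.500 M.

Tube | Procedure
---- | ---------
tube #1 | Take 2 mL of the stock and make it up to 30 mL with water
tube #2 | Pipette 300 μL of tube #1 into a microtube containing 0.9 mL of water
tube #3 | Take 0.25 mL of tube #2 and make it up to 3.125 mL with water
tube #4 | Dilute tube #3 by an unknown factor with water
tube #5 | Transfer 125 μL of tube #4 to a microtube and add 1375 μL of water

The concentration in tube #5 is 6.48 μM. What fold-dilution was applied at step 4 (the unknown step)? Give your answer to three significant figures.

8.57-fold

Step 1: 2 mL brought to 30 mL → factor 30/2 = 15
Step 2: 300 μL + 0.9 mL = 1200 μL total → factor 1200/300 = 4
Step 3: 0.25 mL brought to 3.125 mL → factor 3.125/0.25 = 12.5
Step 4: unknown factor x
Step 5: 125 μL + 1375 μL = 1500 μL total → factor 1500/125 = 12
Product of known-step factors = 9000
Overall factor = 0.500 M / (6.48 μM) = 77160
x = 77160 / 9000 = 8.57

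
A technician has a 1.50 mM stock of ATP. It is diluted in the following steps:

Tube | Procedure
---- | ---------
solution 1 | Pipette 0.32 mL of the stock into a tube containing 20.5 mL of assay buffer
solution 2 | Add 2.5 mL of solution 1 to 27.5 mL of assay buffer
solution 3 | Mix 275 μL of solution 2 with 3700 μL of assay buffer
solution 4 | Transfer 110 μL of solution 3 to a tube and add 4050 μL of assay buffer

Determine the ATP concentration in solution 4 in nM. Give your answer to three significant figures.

Step 1: 0.32 mL + 20.5 mL = 20.82 mL total → factor 20.82/0.32 = 65.062
Step 2: 2.5 mL + 27.5 mL = 30 mL total → factor 30/2.5 = 12
Step 3: 275 μL + 3700 μL = 3975 μL total → factor 3975/275 = 14.455
Step 4: 110 μL + 4050 μL = 4160 μL total → factor 4160/110 = 37.818
Overall dilution factor = 65.062 × 12 × 14.455 × 37.818 = 4.2679 × 10^5
Final = 1.50 mM / 4.2679 × 10^5 = 3.515 × 10^-6 mM = 3.51 nM

3.51 nM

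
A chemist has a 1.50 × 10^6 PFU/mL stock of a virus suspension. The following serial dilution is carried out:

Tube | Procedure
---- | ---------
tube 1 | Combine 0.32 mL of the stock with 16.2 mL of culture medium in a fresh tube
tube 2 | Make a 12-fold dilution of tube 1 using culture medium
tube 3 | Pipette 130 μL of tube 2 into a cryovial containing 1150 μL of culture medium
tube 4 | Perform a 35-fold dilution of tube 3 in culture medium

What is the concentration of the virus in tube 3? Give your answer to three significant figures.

246 PFU/mL

Step 1: 0.32 mL + 16.2 mL = 16.52 mL total → factor 16.52/0.32 = 51.625
Step 2: 12-fold → factor 12
Step 3: 130 μL + 1150 μL = 1280 μL total → factor 1280/130 = 9.8462
Dilution factor through tube 3 = 51.625 × 12 × 9.8462 = 6099.7
[tube 3] = 1.50 × 10^6 PFU/mL / 6099.7 = 246 PFU/mL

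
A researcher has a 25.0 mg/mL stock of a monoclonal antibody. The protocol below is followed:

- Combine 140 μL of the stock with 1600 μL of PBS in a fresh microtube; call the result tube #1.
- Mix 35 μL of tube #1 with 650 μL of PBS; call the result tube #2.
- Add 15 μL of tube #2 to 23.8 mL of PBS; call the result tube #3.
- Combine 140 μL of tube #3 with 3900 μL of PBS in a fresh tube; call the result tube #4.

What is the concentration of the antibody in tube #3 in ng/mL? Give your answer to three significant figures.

64.7 ng/mL

Step 1: 140 μL + 1600 μL = 1740 μL total → factor 1740/140 = 12.429
Step 2: 35 μL + 650 μL = 685 μL total → factor 685/35 = 19.571
Step 3: 15 μL + 23.8 mL = 23815 μL total → factor 23815/15 = 1587.7
Dilution factor through tube #3 = 12.429 × 19.571 × 1587.7 = 3.8619 × 10^5
[tube #3] = 25.0 mg/mL / 3.8619 × 10^5 = 6.473 × 10^-5 mg/mL = 64.7 ng/mL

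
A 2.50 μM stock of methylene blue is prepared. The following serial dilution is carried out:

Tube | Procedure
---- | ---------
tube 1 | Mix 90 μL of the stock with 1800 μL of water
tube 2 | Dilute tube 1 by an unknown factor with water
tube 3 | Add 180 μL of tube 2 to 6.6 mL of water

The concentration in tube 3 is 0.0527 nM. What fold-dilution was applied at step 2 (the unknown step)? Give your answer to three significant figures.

Step 1: 90 μL + 1800 μL = 1890 μL total → factor 1890/90 = 21
Step 2: unknown factor x
Step 3: 180 μL + 6.6 mL = 6780 μL total → factor 6780/180 = 37.667
Product of known-step factors = 791
Overall factor = 2.50 μM / (0.0527 nM) = 47438
x = 47438 / 791 = 60.0

60.0-fold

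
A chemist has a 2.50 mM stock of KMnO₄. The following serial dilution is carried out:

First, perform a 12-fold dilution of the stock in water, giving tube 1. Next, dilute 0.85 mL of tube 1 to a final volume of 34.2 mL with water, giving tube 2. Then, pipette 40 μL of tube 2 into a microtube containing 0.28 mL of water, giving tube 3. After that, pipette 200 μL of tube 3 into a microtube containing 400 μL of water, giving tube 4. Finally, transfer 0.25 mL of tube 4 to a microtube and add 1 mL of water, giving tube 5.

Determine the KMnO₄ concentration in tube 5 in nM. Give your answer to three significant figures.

43.1 nM

Step 1: 12-fold → factor 12
Step 2: 0.85 mL brought to 34.2 mL → factor 34.2/0.85 = 40.235
Step 3: 40 μL + 0.28 mL = 320 μL total → factor 320/40 = 8
Step 4: 200 μL + 400 μL = 600 μL total → factor 600/200 = 3
Step 5: 0.25 mL + 1 mL = 1.25 mL total → factor 1.25/0.25 = 5
Overall dilution factor = 12 × 40.235 × 8 × 3 × 5 = 57939
Final = 2.50 mM / 57939 = 4.315 × 10^-5 mM = 43.1 nM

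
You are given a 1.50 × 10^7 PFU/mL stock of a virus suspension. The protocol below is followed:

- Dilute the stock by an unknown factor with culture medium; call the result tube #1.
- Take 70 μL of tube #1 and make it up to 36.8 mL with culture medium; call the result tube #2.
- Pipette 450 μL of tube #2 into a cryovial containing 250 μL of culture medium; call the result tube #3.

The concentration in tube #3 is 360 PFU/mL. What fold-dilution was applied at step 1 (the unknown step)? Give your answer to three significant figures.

Step 1: unknown factor x
Step 2: 70 μL brought to 36.8 mL → factor 36800/70 = 525.71
Step 3: 450 μL + 250 μL = 700 μL total → factor 700/450 = 1.5556
Product of known-step factors = 817.78
Overall factor = 1.50 × 10^7 PFU/mL / (360 PFU/mL) = 41667
x = 41667 / 817.78 = 51.0

51.0-fold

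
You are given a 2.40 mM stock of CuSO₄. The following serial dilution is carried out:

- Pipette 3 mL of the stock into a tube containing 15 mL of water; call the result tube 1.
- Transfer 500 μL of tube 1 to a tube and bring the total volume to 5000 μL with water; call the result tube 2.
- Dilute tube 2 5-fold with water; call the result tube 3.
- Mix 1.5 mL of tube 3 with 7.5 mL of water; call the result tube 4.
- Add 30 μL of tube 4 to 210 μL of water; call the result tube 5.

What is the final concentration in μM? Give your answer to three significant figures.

Step 1: 3 mL + 15 mL = 18 mL total → factor 18/3 = 6
Step 2: 500 μL brought to 5000 μL → factor 5000/500 = 10
Step 3: 5-fold → factor 5
Step 4: 1.5 mL + 7.5 mL = 9 mL total → factor 9/1.5 = 6
Step 5: 30 μL + 210 μL = 240 μL total → factor 240/30 = 8
Overall dilution factor = 6 × 10 × 5 × 6 × 8 = 14400
Final = 2.40 mM / 14400 = 0.0001667 mM = 0.167 μM

0.167 μM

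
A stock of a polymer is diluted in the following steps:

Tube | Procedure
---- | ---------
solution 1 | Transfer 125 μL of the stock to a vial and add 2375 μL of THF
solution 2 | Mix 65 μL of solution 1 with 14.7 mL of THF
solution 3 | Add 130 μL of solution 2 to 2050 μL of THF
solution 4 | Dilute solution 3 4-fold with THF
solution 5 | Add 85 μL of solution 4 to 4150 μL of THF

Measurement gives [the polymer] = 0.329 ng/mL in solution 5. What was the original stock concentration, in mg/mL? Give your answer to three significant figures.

5.00 mg/mL

Step 1: 125 μL + 2375 μL = 2500 μL total → factor 2500/125 = 20
Step 2: 65 μL + 14.7 mL = 14765 μL total → factor 14765/65 = 227.15
Step 3: 130 μL + 2050 μL = 2180 μL total → factor 2180/130 = 16.769
Step 4: 4-fold → factor 4
Step 5: 85 μL + 4150 μL = 4235 μL total → factor 4235/85 = 49.824
Overall dilution factor = 20 × 227.15 × 16.769 × 4 × 49.824 = 1.5183 × 10^7
Stock = 0.329 ng/mL × 1.5183 × 10^7 = 4.995 × 10^6 ng/mL = 5.00 mg/mL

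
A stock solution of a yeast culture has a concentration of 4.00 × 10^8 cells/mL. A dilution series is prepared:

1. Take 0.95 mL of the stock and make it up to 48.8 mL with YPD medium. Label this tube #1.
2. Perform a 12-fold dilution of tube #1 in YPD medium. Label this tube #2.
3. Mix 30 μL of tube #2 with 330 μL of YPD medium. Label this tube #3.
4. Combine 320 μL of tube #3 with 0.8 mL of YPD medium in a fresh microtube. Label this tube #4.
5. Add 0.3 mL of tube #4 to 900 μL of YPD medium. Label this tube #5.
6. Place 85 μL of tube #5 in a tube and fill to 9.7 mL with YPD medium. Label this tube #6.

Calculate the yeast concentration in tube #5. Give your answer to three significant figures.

Step 1: 0.95 mL brought to 48.8 mL → factor 48.8/0.95 = 51.368
Step 2: 12-fold → factor 12
Step 3: 30 μL + 330 μL = 360 μL total → factor 360/30 = 12
Step 4: 320 μL + 0.8 mL = 1120 μL total → factor 1120/320 = 3.5
Step 5: 0.3 mL + 900 μL = 1.2 mL total → factor 1.2/0.3 = 4
Dilution factor through tube #5 = 51.368 × 12 × 12 × 3.5 × 4 = 1.0356 × 10^5
[tube #5] = 4.00 × 10^8 cells/mL / 1.0356 × 10^5 = 3.86 × 10^3 cells/mL

3.86 × 10^3 cells/mL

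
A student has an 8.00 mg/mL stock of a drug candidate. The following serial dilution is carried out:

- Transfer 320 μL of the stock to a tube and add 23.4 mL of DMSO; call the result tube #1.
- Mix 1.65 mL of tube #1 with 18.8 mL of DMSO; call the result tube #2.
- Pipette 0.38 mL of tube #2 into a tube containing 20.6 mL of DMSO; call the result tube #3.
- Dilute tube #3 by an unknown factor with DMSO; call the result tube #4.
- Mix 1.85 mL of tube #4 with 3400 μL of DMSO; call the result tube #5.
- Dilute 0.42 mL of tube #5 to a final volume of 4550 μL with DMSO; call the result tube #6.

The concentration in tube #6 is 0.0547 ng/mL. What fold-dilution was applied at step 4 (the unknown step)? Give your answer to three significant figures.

93.8-fold

Step 1: 320 μL + 23.4 mL = 23720 μL total → factor 23720/320 = 74.125
Step 2: 1.65 mL + 18.8 mL = 20.45 mL total → factor 20.45/1.65 = 12.394
Step 3: 0.38 mL + 20.6 mL = 20.98 mL total → factor 20.98/0.38 = 55.211
Step 4: unknown factor x
Step 5: 1.85 mL + 3400 μL = 5.25 mL total → factor 5.25/1.85 = 2.8378
Step 6: 0.42 mL brought to 4550 μL → factor 4.55/0.42 = 10.833
Product of known-step factors = 1.5594 × 10^6
Overall factor = 8.00 mg/mL / (0.0547 ng/mL) = 1.4625 × 10^8
x = 1.4625 × 10^8 / 1.5594 × 10^6 = 93.8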